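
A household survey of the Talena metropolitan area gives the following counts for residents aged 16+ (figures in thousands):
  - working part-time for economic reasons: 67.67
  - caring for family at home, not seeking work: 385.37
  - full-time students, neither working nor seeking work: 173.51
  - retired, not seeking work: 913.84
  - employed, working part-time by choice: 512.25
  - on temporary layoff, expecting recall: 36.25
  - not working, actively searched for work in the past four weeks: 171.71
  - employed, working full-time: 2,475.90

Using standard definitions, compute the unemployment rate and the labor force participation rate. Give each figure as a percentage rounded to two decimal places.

Unemployment rate ≈ 6.37%; labor force participation rate ≈ 68.91%.

Employed = 67.67 + 512.25 + 2,475.90 = 3,055.82 thousand (anyone who worked, including part-time for economic reasons, counts as employed).
Unemployed = 36.25 + 171.71 = 207.96 thousand (jobless and actively searching, or on temporary layoff).
Labor force = 3,055.82 + 207.96 = 3,263.78 thousand.
Not in labor force = 385.37 + 173.51 + 913.84 = 1,472.72 thousand (those not working and not actively searching are outside the labor force).
Civilian working-age population = 3,263.78 + 1,472.72 = 4,736.50 thousand.
Unemployment rate = 207.96 / 3,263.78 = 6.37%.
Labor force participation rate = 3,263.78 / 4,736.50 = 68.91%.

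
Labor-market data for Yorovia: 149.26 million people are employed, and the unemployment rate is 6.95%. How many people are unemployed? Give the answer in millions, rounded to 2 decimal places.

Let U be the number unemployed. The labor force is E + U, and U/(E+U) = 0.0695.
So U = 0.0695 × 149.26 / (1 − 0.0695) = 10.3736 / 0.9305 ≈ 11.15 million.

About 11.15 million are unemployed.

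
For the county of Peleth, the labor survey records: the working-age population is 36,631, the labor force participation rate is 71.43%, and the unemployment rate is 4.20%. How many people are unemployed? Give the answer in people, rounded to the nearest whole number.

Labor force = 0.7143 × 36,631 = 26,166.
Unemployed = 0.0420 × 26,166 ≈ 1,099.

About 1,099 are unemployed.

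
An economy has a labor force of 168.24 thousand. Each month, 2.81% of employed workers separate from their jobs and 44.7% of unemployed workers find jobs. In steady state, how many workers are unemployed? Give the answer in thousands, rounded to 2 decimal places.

Steady-state unemployment rate u* = s/(s+f) = 2.81/(2.81+44.7) = 0.059145.
Unemployed = u* × labor force = 0.059145 × 168.24 ≈ 9.95 thousand.

About 9.95 thousand are unemployed in steady state.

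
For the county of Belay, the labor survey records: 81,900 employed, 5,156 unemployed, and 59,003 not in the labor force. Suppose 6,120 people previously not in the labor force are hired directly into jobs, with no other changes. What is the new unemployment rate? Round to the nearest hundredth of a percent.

Initially, labor force = 81,900 + 5,156 = 87,056, so u = 5,156/87,056 = 5.92%.
After the change, employed and labor force both rise by 6,120; unemployed unchanged → E = 88,020, U = 5,156, labor force = 93,176.
New unemployment rate = 5,156 / 93,176 = 5.53%.

New unemployment rate ≈ 5.53%.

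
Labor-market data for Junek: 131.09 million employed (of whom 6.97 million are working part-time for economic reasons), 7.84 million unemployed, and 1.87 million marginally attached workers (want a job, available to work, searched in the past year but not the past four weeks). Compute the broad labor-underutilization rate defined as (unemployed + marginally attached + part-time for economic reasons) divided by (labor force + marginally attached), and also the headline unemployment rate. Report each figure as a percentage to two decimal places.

Broad underutilization rate ≈ 11.85%; headline unemployment rate ≈ 5.64%.

Labor force = 131.09 + 7.84 = 138.93 million.
Numerator = 7.84 + 1.87 + 6.97 = 16.68 million.
Denominator = 138.93 + 1.87 = 140.80 million.
Broad rate = 16.68 / 140.80 = 11.85%.
Headline unemployment rate = 7.84 / 138.93 = 5.64%.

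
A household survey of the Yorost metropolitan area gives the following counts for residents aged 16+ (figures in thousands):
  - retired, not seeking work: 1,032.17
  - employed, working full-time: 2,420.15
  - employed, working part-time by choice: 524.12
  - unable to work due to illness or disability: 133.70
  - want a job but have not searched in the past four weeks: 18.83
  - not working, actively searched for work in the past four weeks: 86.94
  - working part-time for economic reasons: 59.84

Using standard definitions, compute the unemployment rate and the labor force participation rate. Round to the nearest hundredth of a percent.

Unemployment rate ≈ 2.81%; labor force participation rate ≈ 72.29%.

Employed = 2,420.15 + 524.12 + 59.84 = 3,004.11 thousand (anyone who worked, including part-time for economic reasons, counts as employed).
Unemployed = 86.94 thousand.
Labor force = 3,004.11 + 86.94 = 3,091.05 thousand.
Not in labor force = 1,032.17 + 133.70 + 18.83 = 1,184.70 thousand (those not working and not actively searching are outside the labor force — including those who want a job but have given up searching).
Civilian working-age population = 3,091.05 + 1,184.70 = 4,275.75 thousand.
Unemployment rate = 86.94 / 3,091.05 = 2.81%.
Labor force participation rate = 3,091.05 / 4,275.75 = 72.29%.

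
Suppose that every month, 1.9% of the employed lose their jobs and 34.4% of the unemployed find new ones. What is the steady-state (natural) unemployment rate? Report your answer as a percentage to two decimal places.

Steady-state unemployment rate ≈ 5.23%.

At steady state the flows balance: s·E = f·U, so U/(E+U) = s/(s+f).
u* = 1.9 / (1.9 + 34.4) = 1.9 / 36.30 = 5.23%.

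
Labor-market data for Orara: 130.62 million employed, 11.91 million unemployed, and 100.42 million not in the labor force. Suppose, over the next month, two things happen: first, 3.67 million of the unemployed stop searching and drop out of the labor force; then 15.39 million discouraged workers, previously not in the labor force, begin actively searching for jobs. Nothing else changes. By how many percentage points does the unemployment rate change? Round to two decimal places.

Initially, labor force = 130.62 + 11.91 = 142.53 million, so u = 11.91/142.53 = 8.36%.
After the first change, unemployed and labor force both fall by 3.67 → E = 130.62, U = 8.24, labor force = 138.86 million.
After the second change, unemployed and labor force both rise by 15.39 → E = 130.62, U = 23.63, labor force = 154.25 million.
New unemployment rate = 23.63 / 154.25 = 15.32%.
Change = 15.32% − 8.36% = +6.96 percentage points.

The unemployment rate changes by +6.96 percentage points.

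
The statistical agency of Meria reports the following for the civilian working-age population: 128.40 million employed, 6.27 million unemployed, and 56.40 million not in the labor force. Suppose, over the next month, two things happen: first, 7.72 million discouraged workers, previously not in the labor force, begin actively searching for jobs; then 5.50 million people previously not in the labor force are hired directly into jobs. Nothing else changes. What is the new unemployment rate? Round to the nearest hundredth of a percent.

New unemployment rate ≈ 9.46%.

Initially, labor force = 128.40 + 6.27 = 134.67 million, so u = 6.27/134.67 = 4.66%.
After the first change, unemployed and labor force both rise by 7.72 → E = 128.40, U = 13.99, labor force = 142.39 million.
After the second change, employed and labor force both rise by 5.50; unemployed unchanged → E = 133.90, U = 13.99, labor force = 147.89 million.
New unemployment rate = 13.99 / 147.89 = 9.46%.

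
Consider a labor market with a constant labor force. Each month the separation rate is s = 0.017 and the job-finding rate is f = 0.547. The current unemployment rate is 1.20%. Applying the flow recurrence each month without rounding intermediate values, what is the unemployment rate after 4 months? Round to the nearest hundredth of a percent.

With a fixed labor force, u_{t+1} = u_t + s·(1−u_t) − f·u_t = u_t·(1−s−f) + s.
Here 1−s−f = 0.436 and s = 0.017.
u_1 = 0.012000 × 0.436 + 0.017 = 0.022232.
u_2 = 0.022232 × 0.436 + 0.017 = 0.026693.
u_3 = 0.026693 × 0.436 + 0.017 = 0.028638.
u_4 = 0.028638 × 0.436 + 0.017 = 0.029486.

Unemployment rate after four months ≈ 2.95%.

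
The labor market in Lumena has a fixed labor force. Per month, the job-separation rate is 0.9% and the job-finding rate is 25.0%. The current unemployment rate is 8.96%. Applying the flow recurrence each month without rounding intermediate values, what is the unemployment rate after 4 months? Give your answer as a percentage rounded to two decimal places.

With a fixed labor force, u_{t+1} = u_t + s·(1−u_t) − f·u_t = u_t·(1−s−f) + s.
Here 1−s−f = 0.741 and s = 0.009.
u_1 = 0.089600 × 0.741 + 0.009 = 0.075394.
u_2 = 0.075394 × 0.741 + 0.009 = 0.064867.
u_3 = 0.064867 × 0.741 + 0.009 = 0.057066.
u_4 = 0.057066 × 0.741 + 0.009 = 0.051286.

Unemployment rate after four months ≈ 5.13%.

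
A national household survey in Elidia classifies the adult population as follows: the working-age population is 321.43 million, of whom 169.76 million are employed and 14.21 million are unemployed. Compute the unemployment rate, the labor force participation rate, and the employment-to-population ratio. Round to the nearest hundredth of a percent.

Labor force = employed + unemployed = 169.76 + 14.21 = 183.97 million.
Unemployment rate = 14.21 / 183.97 = 7.72%.
Labor force participation rate = 183.97 / 321.43 = 57.23%.
Employment-population ratio = 169.76 / 321.43 = 52.81%.

Unemployment rate ≈ 7.72%; labor force participation rate ≈ 57.23%; employment-population ratio ≈ 52.81%.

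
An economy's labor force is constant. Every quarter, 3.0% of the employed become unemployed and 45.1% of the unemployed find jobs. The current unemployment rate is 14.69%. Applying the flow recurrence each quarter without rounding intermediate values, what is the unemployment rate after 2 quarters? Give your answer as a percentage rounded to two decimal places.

Unemployment rate after two quarters ≈ 8.51%.

With a fixed labor force, u_{t+1} = u_t + s·(1−u_t) − f·u_t = u_t·(1−s−f) + s.
Here 1−s−f = 0.519 and s = 0.030.
u_1 = 0.146900 × 0.519 + 0.030 = 0.106241.
u_2 = 0.106241 × 0.519 + 0.030 = 0.085139.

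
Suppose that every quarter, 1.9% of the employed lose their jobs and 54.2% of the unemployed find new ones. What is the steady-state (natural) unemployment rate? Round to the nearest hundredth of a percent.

Steady-state unemployment rate ≈ 3.39%.

At steady state the flows balance: s·E = f·U, so U/(E+U) = s/(s+f).
u* = 1.9 / (1.9 + 54.2) = 1.9 / 56.10 = 3.39%.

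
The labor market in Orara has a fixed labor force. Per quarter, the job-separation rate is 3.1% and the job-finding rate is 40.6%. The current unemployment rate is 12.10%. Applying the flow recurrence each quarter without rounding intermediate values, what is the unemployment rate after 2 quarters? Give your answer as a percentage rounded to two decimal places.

Unemployment rate after two quarters ≈ 8.68%.

With a fixed labor force, u_{t+1} = u_t + s·(1−u_t) − f·u_t = u_t·(1−s−f) + s.
Here 1−s−f = 0.563 and s = 0.031.
u_1 = 0.121000 × 0.563 + 0.031 = 0.099123.
u_2 = 0.099123 × 0.563 + 0.031 = 0.086806.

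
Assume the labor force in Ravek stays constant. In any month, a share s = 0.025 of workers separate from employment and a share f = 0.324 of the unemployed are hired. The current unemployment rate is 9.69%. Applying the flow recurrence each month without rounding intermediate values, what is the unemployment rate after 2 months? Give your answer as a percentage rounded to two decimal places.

Unemployment rate after two months ≈ 8.23%.

With a fixed labor force, u_{t+1} = u_t + s·(1−u_t) − f·u_t = u_t·(1−s−f) + s.
Here 1−s−f = 0.651 and s = 0.025.
u_1 = 0.096900 × 0.651 + 0.025 = 0.088082.
u_2 = 0.088082 × 0.651 + 0.025 = 0.082341.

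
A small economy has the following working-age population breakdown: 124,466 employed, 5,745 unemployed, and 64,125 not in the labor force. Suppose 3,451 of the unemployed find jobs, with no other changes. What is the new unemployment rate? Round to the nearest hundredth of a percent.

New unemployment rate ≈ 1.76%.

Initially, labor force = 124,466 + 5,745 = 130,211, so u = 5,745/130,211 = 4.41%.
After the change, unemployed falls and employed rises by 3,451; labor force unchanged → E = 127,917, U = 2,294, labor force = 130,211.
New unemployment rate = 2,294 / 130,211 = 1.76%.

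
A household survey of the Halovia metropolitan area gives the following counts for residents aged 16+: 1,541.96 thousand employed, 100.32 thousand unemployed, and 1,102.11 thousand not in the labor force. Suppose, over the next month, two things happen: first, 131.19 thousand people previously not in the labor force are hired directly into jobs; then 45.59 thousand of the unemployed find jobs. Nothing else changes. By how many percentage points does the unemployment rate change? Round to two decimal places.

The unemployment rate changes by −3.02 percentage points.

Initially, labor force = 1,541.96 + 100.32 = 1,642.28 thousand, so u = 100.32/1,642.28 = 6.11%.
After the first change, employed and labor force both rise by 131.19; unemployed unchanged → E = 1,673.15, U = 100.32, labor force = 1,773.47 thousand.
After the second change, unemployed falls and employed rises by 45.59; labor force unchanged → E = 1,718.74, U = 54.73, labor force = 1,773.47 thousand.
New unemployment rate = 54.73 / 1,773.47 = 3.09%.
Change = 3.09% − 6.11% = −3.02 percentage points.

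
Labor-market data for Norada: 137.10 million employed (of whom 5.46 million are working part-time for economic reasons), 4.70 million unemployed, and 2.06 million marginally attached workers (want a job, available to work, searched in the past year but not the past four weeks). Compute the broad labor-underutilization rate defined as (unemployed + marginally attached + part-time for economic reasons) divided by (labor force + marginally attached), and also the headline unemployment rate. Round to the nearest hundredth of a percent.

Broad underutilization rate ≈ 8.49%; headline unemployment rate ≈ 3.31%.

Labor force = 137.10 + 4.70 = 141.80 million.
Numerator = 4.70 + 2.06 + 5.46 = 12.22 million.
Denominator = 141.80 + 2.06 = 143.86 million.
Broad rate = 12.22 / 143.86 = 8.49%.
Headline unemployment rate = 4.70 / 141.80 = 3.31%.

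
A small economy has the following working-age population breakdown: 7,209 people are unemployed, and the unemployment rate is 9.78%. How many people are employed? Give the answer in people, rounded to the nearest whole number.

Labor force = U / u = 7,209 / 0.0978 ≈ 73,712.
Employed = labor force − unemployed = 73,712 − 7,209 = 66,503.

About 66,503 are employed.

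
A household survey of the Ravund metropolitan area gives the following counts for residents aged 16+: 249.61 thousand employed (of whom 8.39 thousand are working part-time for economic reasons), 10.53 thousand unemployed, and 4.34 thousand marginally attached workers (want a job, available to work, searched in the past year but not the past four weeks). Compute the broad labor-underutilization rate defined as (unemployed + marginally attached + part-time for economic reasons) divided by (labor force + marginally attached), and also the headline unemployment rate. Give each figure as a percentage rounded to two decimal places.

Labor force = 249.61 + 10.53 = 260.14 thousand.
Numerator = 10.53 + 4.34 + 8.39 = 23.26 thousand.
Denominator = 260.14 + 4.34 = 264.48 thousand.
Broad rate = 23.26 / 264.48 = 8.79%.
Headline unemployment rate = 10.53 / 260.14 = 4.05%.

Broad underutilization rate ≈ 8.79%; headline unemployment rate ≈ 4.05%.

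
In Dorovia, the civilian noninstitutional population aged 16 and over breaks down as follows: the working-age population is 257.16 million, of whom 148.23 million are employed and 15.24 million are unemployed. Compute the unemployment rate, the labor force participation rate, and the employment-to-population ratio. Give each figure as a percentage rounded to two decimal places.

Unemployment rate ≈ 9.32%; labor force participation rate ≈ 63.57%; employment-population ratio ≈ 57.64%.

Labor force = employed + unemployed = 148.23 + 15.24 = 163.47 million.
Unemployment rate = 15.24 / 163.47 = 9.32%.
Labor force participation rate = 163.47 / 257.16 = 63.57%.
Employment-population ratio = 148.23 / 257.16 = 57.64%.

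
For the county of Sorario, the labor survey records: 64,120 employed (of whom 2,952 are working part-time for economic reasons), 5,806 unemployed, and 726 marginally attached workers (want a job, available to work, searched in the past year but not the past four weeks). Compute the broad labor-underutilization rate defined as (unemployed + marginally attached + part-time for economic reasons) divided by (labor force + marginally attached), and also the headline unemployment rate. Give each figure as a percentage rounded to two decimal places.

Labor force = 64,120 + 5,806 = 69,926.
Numerator = 5,806 + 726 + 2,952 = 9,484.
Denominator = 69,926 + 726 = 70,652.
Broad rate = 9,484 / 70,652 = 13.42%.
Headline unemployment rate = 5,806 / 69,926 = 8.30%.

Broad underutilization rate ≈ 13.42%; headline unemployment rate ≈ 8.30%.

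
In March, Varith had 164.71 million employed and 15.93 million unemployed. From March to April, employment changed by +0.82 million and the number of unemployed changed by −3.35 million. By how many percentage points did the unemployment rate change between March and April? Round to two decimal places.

March: labor force = 164.71 + 15.93 = 180.64; u = 15.93/180.64 = 8.82%.
April: labor force = 165.53 + 12.58 = 178.11; u = 12.58/178.11 = 7.06%.
Change = 7.06% − 8.82% = −1.76 pp.

The unemployment rate changed by −1.76 percentage points.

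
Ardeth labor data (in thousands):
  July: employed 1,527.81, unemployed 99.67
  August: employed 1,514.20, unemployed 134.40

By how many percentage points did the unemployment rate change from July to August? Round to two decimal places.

The unemployment rate changed by +2.03 percentage points.

July: labor force = 1,527.81 + 99.67 = 1,627.48; u = 99.67/1,627.48 = 6.12%.
August: labor force = 1,514.20 + 134.40 = 1,648.60; u = 134.40/1,648.60 = 8.15%.
Change = 8.15% − 6.12% = +2.03 pp.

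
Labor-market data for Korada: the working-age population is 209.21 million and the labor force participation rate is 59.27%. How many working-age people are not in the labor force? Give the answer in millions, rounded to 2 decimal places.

About 85.21 million are not in the labor force.

Share not in the labor force = 1 − 0.5927 = 0.4073.
Not in labor force = 0.4073 × 209.21 ≈ 85.21 million.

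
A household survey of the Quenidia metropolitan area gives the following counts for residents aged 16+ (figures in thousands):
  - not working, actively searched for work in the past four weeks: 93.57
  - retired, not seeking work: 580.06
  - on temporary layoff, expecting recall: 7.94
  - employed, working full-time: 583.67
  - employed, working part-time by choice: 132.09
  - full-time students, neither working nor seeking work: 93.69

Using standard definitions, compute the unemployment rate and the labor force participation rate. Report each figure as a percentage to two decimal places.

Employed = 583.67 + 132.09 = 715.76 thousand.
Unemployed = 93.57 + 7.94 = 101.51 thousand (jobless and actively searching, or on temporary layoff).
Labor force = 715.76 + 101.51 = 817.27 thousand.
Not in labor force = 580.06 + 93.69 = 673.75 thousand (those not working and not actively searching are outside the labor force).
Civilian working-age population = 817.27 + 673.75 = 1,491.02 thousand.
Unemployment rate = 101.51 / 817.27 = 12.42%.
Labor force participation rate = 817.27 / 1,491.02 = 54.81%.

Unemployment rate ≈ 12.42%; labor force participation rate ≈ 54.81%.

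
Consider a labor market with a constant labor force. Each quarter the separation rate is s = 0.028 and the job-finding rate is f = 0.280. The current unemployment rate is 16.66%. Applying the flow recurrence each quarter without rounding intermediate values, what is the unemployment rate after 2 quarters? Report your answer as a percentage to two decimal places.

With a fixed labor force, u_{t+1} = u_t + s·(1−u_t) − f·u_t = u_t·(1−s−f) + s.
Here 1−s−f = 0.692 and s = 0.028.
u_1 = 0.166600 × 0.692 + 0.028 = 0.143287.
u_2 = 0.143287 × 0.692 + 0.028 = 0.127155.

Unemployment rate after two quarters ≈ 12.72%.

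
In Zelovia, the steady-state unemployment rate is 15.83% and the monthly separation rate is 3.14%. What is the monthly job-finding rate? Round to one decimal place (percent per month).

From u* = s/(s+f): f = s·(1−u)/u.
f = 3.14 × (1 − 0.1583) / 0.1583 = 2.6429 / 0.1583 ≈ 16.7% per month.

Job-finding rate ≈ 16.7% per month.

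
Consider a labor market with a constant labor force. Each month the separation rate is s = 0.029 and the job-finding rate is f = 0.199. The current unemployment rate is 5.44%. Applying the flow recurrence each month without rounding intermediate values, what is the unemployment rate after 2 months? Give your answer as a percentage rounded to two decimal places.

With a fixed labor force, u_{t+1} = u_t + s·(1−u_t) − f·u_t = u_t·(1−s−f) + s.
Here 1−s−f = 0.772 and s = 0.029.
u_1 = 0.054400 × 0.772 + 0.029 = 0.070997.
u_2 = 0.070997 × 0.772 + 0.029 = 0.083810.

Unemployment rate after two months ≈ 8.38%.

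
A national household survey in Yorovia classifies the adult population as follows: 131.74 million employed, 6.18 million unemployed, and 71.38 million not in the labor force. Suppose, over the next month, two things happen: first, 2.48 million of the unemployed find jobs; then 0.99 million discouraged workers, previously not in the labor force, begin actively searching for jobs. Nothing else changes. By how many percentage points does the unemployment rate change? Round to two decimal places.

The unemployment rate changes by −1.10 percentage points.

Initially, labor force = 131.74 + 6.18 = 137.92 million, so u = 6.18/137.92 = 4.48%.
After the first change, unemployed falls and employed rises by 2.48; labor force unchanged → E = 134.22, U = 3.70, labor force = 137.92 million.
After the second change, unemployed and labor force both rise by 0.99 → E = 134.22, U = 4.69, labor force = 138.91 million.
New unemployment rate = 4.69 / 138.91 = 3.38%.
Change = 3.38% − 4.48% = −1.10 percentage points.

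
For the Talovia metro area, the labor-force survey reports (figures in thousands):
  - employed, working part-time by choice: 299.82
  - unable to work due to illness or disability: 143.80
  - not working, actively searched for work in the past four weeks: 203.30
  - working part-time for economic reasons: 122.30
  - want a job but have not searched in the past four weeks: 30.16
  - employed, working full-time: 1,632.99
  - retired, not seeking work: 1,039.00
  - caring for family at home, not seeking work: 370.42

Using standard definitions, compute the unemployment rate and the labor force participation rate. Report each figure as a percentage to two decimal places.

Unemployment rate ≈ 9.00%; labor force participation rate ≈ 58.79%.

Employed = 299.82 + 122.30 + 1,632.99 = 2,055.11 thousand (anyone who worked, including part-time for economic reasons, counts as employed).
Unemployed = 203.30 thousand.
Labor force = 2,055.11 + 203.30 = 2,258.41 thousand.
Not in labor force = 143.80 + 30.16 + 1,039.00 + 370.42 = 1,583.38 thousand (those not working and not actively searching are outside the labor force — including those who want a job but have given up searching).
Civilian working-age population = 2,258.41 + 1,583.38 = 3,841.79 thousand.
Unemployment rate = 203.30 / 2,258.41 = 9.00%.
Labor force participation rate = 2,258.41 / 3,841.79 = 58.79%.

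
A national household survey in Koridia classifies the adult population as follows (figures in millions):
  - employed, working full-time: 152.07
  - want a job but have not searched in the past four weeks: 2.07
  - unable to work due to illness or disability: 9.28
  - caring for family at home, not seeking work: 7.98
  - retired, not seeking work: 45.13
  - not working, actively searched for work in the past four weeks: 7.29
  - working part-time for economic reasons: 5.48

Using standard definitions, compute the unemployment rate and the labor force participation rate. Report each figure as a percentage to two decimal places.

Unemployment rate ≈ 4.42%; labor force participation rate ≈ 71.89%.

Employed = 152.07 + 5.48 = 157.55 million (anyone who worked, including part-time for economic reasons, counts as employed).
Unemployed = 7.29 million.
Labor force = 157.55 + 7.29 = 164.84 million.
Not in labor force = 2.07 + 9.28 + 7.98 + 45.13 = 64.46 million (those not working and not actively searching are outside the labor force — including those who want a job but have given up searching).
Civilian working-age population = 164.84 + 64.46 = 229.30 million.
Unemployment rate = 7.29 / 164.84 = 4.42%.
Labor force participation rate = 164.84 / 229.30 = 71.89%.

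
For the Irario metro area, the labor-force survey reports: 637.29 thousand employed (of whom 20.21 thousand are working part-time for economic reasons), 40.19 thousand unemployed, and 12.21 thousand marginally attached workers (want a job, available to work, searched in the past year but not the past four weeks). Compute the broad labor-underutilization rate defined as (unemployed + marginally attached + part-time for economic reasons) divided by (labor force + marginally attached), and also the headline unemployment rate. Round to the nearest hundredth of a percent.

Labor force = 637.29 + 40.19 = 677.48 thousand.
Numerator = 40.19 + 12.21 + 20.21 = 72.61 thousand.
Denominator = 677.48 + 12.21 = 689.69 thousand.
Broad rate = 72.61 / 689.69 = 10.53%.
Headline unemployment rate = 40.19 / 677.48 = 5.93%.

Broad underutilization rate ≈ 10.53%; headline unemployment rate ≈ 5.93%.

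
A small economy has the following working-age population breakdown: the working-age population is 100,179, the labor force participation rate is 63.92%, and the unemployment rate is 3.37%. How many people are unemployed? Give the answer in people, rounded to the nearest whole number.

Labor force = 0.6392 × 100,179 = 64,034.
Unemployed = 0.0337 × 64,034 ≈ 2,158.

About 2,158 are unemployed.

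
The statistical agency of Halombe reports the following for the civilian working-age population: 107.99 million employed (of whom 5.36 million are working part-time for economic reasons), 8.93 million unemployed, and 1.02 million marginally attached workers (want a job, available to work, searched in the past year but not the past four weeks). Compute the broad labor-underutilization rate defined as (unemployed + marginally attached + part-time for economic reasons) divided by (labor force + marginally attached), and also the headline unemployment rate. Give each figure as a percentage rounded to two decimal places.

Labor force = 107.99 + 8.93 = 116.92 million.
Numerator = 8.93 + 1.02 + 5.36 = 15.31 million.
Denominator = 116.92 + 1.02 = 117.94 million.
Broad rate = 15.31 / 117.94 = 12.98%.
Headline unemployment rate = 8.93 / 116.92 = 7.64%.

Broad underutilization rate ≈ 12.98%; headline unemployment rate ≈ 7.64%.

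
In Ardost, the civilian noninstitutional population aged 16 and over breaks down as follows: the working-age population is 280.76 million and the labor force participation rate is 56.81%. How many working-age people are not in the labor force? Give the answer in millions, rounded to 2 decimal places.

Share not in the labor force = 1 − 0.5681 = 0.4319.
Not in labor force = 0.4319 × 280.76 ≈ 121.26 million.

About 121.26 million are not in the labor force.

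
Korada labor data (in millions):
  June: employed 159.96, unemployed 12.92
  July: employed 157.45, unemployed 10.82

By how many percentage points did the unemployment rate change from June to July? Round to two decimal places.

The unemployment rate changed by −1.04 percentage points.

June: labor force = 159.96 + 12.92 = 172.88; u = 12.92/172.88 = 7.47%.
July: labor force = 157.45 + 10.82 = 168.27; u = 10.82/168.27 = 6.43%.
Change = 6.43% − 7.47% = −1.04 pp.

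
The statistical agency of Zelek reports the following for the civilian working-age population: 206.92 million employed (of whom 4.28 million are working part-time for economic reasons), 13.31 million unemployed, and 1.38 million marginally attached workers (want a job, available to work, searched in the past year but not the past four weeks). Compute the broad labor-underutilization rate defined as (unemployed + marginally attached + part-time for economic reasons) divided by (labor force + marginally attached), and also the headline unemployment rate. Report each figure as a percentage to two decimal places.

Labor force = 206.92 + 13.31 = 220.23 million.
Numerator = 13.31 + 1.38 + 4.28 = 18.97 million.
Denominator = 220.23 + 1.38 = 221.61 million.
Broad rate = 18.97 / 221.61 = 8.56%.
Headline unemployment rate = 13.31 / 220.23 = 6.04%.

Broad underutilization rate ≈ 8.56%; headline unemployment rate ≈ 6.04%.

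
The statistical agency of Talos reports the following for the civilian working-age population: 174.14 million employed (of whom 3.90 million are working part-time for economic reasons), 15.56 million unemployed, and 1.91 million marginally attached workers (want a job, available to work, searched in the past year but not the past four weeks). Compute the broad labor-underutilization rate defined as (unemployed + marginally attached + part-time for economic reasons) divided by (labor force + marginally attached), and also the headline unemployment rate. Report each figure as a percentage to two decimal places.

Labor force = 174.14 + 15.56 = 189.70 million.
Numerator = 15.56 + 1.91 + 3.90 = 21.37 million.
Denominator = 189.70 + 1.91 = 191.61 million.
Broad rate = 21.37 / 191.61 = 11.15%.
Headline unemployment rate = 15.56 / 189.70 = 8.20%.

Broad underutilization rate ≈ 11.15%; headline unemployment rate ≈ 8.20%.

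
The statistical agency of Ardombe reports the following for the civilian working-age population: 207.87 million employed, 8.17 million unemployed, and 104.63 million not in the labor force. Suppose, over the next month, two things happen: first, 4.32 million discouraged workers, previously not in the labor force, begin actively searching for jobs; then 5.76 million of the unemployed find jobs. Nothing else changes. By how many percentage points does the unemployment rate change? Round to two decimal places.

The unemployment rate changes by −0.73 percentage points.

Initially, labor force = 207.87 + 8.17 = 216.04 million, so u = 8.17/216.04 = 3.78%.
After the first change, unemployed and labor force both rise by 4.32 → E = 207.87, U = 12.49, labor force = 220.36 million.
After the second change, unemployed falls and employed rises by 5.76; labor force unchanged → E = 213.63, U = 6.73, labor force = 220.36 million.
New unemployment rate = 6.73 / 220.36 = 3.05%.
Change = 3.05% − 3.78% = −0.73 percentage points.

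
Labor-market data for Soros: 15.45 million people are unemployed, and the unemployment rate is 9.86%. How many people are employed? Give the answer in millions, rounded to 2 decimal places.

About 141.24 million are employed.

Labor force = U / u = 15.45 / 0.0986 ≈ 156.69 million.
Employed = labor force − unemployed = 156.69 − 15.45 = 141.24 million.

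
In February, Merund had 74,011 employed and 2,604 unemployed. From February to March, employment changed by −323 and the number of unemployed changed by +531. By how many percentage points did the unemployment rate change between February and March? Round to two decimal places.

The unemployment rate changed by +0.68 percentage points.

February: labor force = 74,011 + 2,604 = 76,615; u = 2,604/76,615 = 3.40%.
March: labor force = 73,688 + 3,135 = 76,823; u = 3,135/76,823 = 4.08%.
Change = 4.08% − 3.40% = +0.68 pp.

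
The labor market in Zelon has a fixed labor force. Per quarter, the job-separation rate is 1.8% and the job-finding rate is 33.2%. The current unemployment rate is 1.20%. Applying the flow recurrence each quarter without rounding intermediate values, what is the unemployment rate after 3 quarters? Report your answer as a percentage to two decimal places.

Unemployment rate after three quarters ≈ 4.06%.

With a fixed labor force, u_{t+1} = u_t + s·(1−u_t) − f·u_t = u_t·(1−s−f) + s.
Here 1−s−f = 0.650 and s = 0.018.
u_1 = 0.012000 × 0.650 + 0.018 = 0.025800.
u_2 = 0.025800 × 0.650 + 0.018 = 0.034770.
u_3 = 0.034770 × 0.650 + 0.018 = 0.040600.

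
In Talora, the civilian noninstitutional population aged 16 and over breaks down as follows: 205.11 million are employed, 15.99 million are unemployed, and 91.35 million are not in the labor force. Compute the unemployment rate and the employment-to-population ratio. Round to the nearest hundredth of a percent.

Unemployment rate ≈ 7.23%; employment-population ratio ≈ 65.65%.

Labor force = employed + unemployed = 205.11 + 15.99 = 221.10 million.
Working-age population = 221.10 + 91.35 = 312.45 million.
Unemployment rate = 15.99 / 221.10 = 7.23%.
Employment-population ratio = 205.11 / 312.45 = 65.65%.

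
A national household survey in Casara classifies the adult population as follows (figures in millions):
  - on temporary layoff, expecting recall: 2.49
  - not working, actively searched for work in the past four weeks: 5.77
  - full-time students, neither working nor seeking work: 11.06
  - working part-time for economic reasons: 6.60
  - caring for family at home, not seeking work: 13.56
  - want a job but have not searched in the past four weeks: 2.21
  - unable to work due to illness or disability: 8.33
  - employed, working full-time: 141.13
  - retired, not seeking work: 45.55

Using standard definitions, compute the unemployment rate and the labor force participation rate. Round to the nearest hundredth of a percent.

Unemployment rate ≈ 5.30%; labor force participation rate ≈ 65.90%.

Employed = 6.60 + 141.13 = 147.73 million (anyone who worked, including part-time for economic reasons, counts as employed).
Unemployed = 2.49 + 5.77 = 8.26 million (jobless and actively searching, or on temporary layoff).
Labor force = 147.73 + 8.26 = 155.99 million.
Not in labor force = 11.06 + 13.56 + 2.21 + 8.33 + 45.55 = 80.71 million (those not working and not actively searching are outside the labor force — including those who want a job but have given up searching).
Civilian working-age population = 155.99 + 80.71 = 236.70 million.
Unemployment rate = 8.26 / 155.99 = 5.30%.
Labor force participation rate = 155.99 / 236.70 = 65.90%.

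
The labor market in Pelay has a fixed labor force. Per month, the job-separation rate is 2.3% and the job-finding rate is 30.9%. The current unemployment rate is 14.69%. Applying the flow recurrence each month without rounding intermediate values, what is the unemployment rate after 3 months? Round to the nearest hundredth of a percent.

With a fixed labor force, u_{t+1} = u_t + s·(1−u_t) − f·u_t = u_t·(1−s−f) + s.
Here 1−s−f = 0.668 and s = 0.023.
u_1 = 0.146900 × 0.668 + 0.023 = 0.121129.
u_2 = 0.121129 × 0.668 + 0.023 = 0.103914.
u_3 = 0.103914 × 0.668 + 0.023 = 0.092415.

Unemployment rate after three months ≈ 9.24%.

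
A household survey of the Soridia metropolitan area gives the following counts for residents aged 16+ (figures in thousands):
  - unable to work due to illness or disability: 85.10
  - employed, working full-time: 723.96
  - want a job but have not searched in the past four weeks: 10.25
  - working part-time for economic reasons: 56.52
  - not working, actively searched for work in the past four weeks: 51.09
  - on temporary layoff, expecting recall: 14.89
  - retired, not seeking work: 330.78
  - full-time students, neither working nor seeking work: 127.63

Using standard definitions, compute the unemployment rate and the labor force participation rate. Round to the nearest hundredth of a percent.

Employed = 723.96 + 56.52 = 780.48 thousand (anyone who worked, including part-time for economic reasons, counts as employed).
Unemployed = 51.09 + 14.89 = 65.98 thousand (jobless and actively searching, or on temporary layoff).
Labor force = 780.48 + 65.98 = 846.46 thousand.
Not in labor force = 85.10 + 10.25 + 330.78 + 127.63 = 553.76 thousand (those not working and not actively searching are outside the labor force — including those who want a job but have given up searching).
Civilian working-age population = 846.46 + 553.76 = 1,400.22 thousand.
Unemployment rate = 65.98 / 846.46 = 7.79%.
Labor force participation rate = 846.46 / 1,400.22 = 60.45%.

Unemployment rate ≈ 7.79%; labor force participation rate ≈ 60.45%.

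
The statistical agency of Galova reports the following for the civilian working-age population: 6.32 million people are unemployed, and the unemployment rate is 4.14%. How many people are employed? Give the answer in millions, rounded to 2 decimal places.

About 146.34 million are employed.

Labor force = U / u = 6.32 / 0.0414 ≈ 152.66 million.
Employed = labor force − unemployed = 152.66 − 6.32 = 146.34 million.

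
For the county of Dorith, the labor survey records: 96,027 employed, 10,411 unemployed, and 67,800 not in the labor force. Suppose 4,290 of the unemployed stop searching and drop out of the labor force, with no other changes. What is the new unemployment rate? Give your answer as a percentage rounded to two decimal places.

New unemployment rate ≈ 5.99%.

Initially, labor force = 96,027 + 10,411 = 106,438, so u = 10,411/106,438 = 9.78%.
After the change, unemployed and labor force both fall by 4,290 → E = 96,027, U = 6,121, labor force = 102,148.
New unemployment rate = 6,121 / 102,148 = 5.99%.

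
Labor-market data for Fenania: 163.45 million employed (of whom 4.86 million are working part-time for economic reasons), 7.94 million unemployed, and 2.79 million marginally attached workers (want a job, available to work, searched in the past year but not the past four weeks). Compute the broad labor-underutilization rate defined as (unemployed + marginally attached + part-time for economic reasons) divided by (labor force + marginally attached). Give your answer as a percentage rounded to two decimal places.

Broad underutilization rate ≈ 8.95%.

Labor force = 163.45 + 7.94 = 171.39 million.
Numerator = 7.94 + 2.79 + 4.86 = 15.59 million.
Denominator = 171.39 + 2.79 = 174.18 million.
Broad rate = 15.59 / 174.18 = 8.95%.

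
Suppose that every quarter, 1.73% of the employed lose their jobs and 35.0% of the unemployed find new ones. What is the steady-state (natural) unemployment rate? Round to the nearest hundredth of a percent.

At steady state the flows balance: s·E = f·U, so U/(E+U) = s/(s+f).
u* = 1.73 / (1.73 + 35.0) = 1.73 / 36.73 = 4.71%.

Steady-state unemployment rate ≈ 4.71%.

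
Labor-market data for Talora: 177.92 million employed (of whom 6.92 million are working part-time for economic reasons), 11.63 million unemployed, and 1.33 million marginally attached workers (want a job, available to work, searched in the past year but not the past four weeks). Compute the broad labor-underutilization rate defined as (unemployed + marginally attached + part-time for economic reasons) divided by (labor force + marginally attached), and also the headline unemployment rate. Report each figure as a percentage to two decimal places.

Broad underutilization rate ≈ 10.41%; headline unemployment rate ≈ 6.14%.

Labor force = 177.92 + 11.63 = 189.55 million.
Numerator = 11.63 + 1.33 + 6.92 = 19.88 million.
Denominator = 189.55 + 1.33 = 190.88 million.
Broad rate = 19.88 / 190.88 = 10.41%.
Headline unemployment rate = 11.63 / 189.55 = 6.14%.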